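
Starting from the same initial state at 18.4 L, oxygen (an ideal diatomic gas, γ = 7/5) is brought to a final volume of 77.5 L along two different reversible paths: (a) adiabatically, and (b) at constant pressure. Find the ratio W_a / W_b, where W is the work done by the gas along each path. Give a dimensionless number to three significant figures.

W_a / W_b ≈ 0.340

Path (a) adiabatic: W = P₁V₁(1 − (V₁/V₂)^(γ−1))/(γ−1) → W_a/(P₁V₁) = 1.093.
Path (b) isobaric: W = P₁(V₂ − V₁) → W_b/(P₁V₁) = 3.212.
W_a / W_b = 1.093 / 3.212 = 0.3404.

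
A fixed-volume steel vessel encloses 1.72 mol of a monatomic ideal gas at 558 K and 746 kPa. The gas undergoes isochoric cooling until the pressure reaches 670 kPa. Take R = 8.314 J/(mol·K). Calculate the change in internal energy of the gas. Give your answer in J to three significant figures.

ΔU ≈ -1220 J

Constant volume ⇒ W = 0, so Q = ΔU = nCᵥΔT with Cᵥ = 3R/2 = 12.47 J/(mol·K).
At constant V, T₂/T₁ = P₂/P₁ ⇒ ΔT = T₁(P₂/P₁ − 1) = 558·(670/746 − 1) = -56.85 K.
ΔU = (1.72)(12.47)(-56.85) = -1219 J.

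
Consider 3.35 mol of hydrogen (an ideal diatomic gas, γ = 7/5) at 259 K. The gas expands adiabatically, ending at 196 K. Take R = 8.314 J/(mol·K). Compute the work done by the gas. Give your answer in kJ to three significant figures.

Adiabatic ⇒ Q = 0, so W_by = −ΔU = nCᵥ(T₁ − T₂).
Cᵥ = 5R/2 = 20.79 J/(mol·K).
W = (3.35)(20.79)(259 − 196) = 4387 J.

W ≈ 4.39 kJ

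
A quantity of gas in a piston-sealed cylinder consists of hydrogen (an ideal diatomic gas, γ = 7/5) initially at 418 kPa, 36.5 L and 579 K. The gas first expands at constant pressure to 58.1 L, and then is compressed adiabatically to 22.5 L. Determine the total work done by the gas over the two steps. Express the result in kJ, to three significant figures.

Step 1 (isobaric): W = PΔV = (418 kPa)(58.1 − 36.5 L) = 9029 J.
After step 1: P = 418 kPa, V = 58.1 L, T = 921.6 K.
Step 2 (adiabatic): W = (P₁V₁ − P₂V₂)/(γ−1) = (24286 − 35494)/0.4 = -28019 J.
W_total = 9029 − 28019 = -18991 J.

W_total ≈ -19.0 kJ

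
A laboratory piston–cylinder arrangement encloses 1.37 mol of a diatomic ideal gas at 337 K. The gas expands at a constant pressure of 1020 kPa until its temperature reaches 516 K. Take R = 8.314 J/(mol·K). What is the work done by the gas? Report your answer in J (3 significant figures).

Isobaric: W = P ΔV = nR ΔT.
W = (1.37)(8.314)(516 − 337) = 2039 J.

W ≈ 2040 J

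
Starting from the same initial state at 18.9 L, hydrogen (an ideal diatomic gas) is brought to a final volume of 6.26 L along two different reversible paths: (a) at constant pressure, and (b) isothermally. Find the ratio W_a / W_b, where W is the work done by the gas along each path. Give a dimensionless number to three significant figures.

Path (a) isobaric: W = P₁(V₂ − V₁) → W_a/(P₁V₁) = -0.6688.
Path (b) isothermal: W = P₁V₁ ln(V₂/V₁) → W_b/(P₁V₁) = -1.105.
W_a / W_b = -0.6688 / -1.105 = 0.6052.

W_a / W_b ≈ 0.605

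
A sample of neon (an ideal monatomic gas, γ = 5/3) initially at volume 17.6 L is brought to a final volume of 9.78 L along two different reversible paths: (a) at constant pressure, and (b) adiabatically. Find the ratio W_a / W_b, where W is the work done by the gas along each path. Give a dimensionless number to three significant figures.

Path (a) isobaric: W = P₁(V₂ − V₁) → W_a/(P₁V₁) = -0.4443.
Path (b) adiabatic: W = P₁V₁(1 − (V₁/V₂)^(γ−1))/(γ−1) → W_b/(P₁V₁) = -0.7193.
W_a / W_b = -0.4443 / -0.7193 = 0.6177.

W_a / W_b ≈ 0.618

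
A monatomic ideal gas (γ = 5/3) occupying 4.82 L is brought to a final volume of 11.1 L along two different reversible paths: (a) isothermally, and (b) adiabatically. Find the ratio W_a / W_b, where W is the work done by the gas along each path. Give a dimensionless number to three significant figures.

W_a / W_b ≈ 1.30

Path (a) isothermal: W = P₁V₁ ln(V₂/V₁) → W_a/(P₁V₁) = 0.8342.
Path (b) adiabatic: W = P₁V₁(1 − (V₁/V₂)^(γ−1))/(γ−1) → W_b/(P₁V₁) = 0.6399.
W_a / W_b = 0.8342 / 0.6399 = 1.304.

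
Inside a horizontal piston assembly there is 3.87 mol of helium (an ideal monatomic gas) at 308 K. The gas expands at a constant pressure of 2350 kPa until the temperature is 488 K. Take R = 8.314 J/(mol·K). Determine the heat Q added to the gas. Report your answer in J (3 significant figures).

Isobaric: W = nRΔT = (3.87)(8.314)(180) = 5792 J.
ΔU = nCᵥΔT with Cᵥ = 3R/2: ΔU = (3.87)(12.47)(180) = 8687 J.
Q = ΔU + W = 8687 + 5792 = 14479 J.

Q ≈ 14500 J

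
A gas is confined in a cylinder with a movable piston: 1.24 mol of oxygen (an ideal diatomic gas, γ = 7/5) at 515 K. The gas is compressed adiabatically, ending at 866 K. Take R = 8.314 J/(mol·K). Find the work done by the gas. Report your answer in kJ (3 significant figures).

Adiabatic ⇒ Q = 0, so W_by = −ΔU = nCᵥ(T₁ − T₂).
Cᵥ = 5R/2 = 20.79 J/(mol·K).
W = (1.24)(20.79)(515 − 866) = -9046 J.

W ≈ -9.05 kJ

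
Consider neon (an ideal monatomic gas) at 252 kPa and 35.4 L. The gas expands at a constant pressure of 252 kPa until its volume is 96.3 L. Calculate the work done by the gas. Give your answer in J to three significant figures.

Isobaric: W = P ΔV.
W = (252 kPa)(96.3 − 35.4 L) = (252)(60.9) = 15347 J.

W ≈ 15300 J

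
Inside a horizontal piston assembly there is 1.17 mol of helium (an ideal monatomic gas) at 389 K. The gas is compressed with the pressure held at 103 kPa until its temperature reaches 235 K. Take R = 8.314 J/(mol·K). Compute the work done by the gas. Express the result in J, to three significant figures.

Isobaric: W = P ΔV = nR ΔT.
W = (1.17)(8.314)(235 − 389) = -1498 J.

W ≈ -1500 J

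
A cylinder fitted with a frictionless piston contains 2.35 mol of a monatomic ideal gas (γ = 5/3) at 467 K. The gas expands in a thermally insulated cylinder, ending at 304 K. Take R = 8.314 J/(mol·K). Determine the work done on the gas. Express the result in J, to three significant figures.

Adiabatic ⇒ Q = 0, so W_by = −ΔU = nCᵥ(T₁ − T₂).
Cᵥ = 3R/2 = 12.47 J/(mol·K).
W = (2.35)(12.47)(467 − 304) = 4777 J.
Work on gas = −W_by = -4777 J.

W ≈ -4780 J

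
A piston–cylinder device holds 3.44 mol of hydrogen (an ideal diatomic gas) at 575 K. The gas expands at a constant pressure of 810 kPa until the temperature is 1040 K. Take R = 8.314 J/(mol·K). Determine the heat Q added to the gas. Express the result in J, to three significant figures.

Q ≈ 46500 J

Isobaric: W = nRΔT = (3.44)(8.314)(465) = 13299 J.
ΔU = nCᵥΔT with Cᵥ = 5R/2: ΔU = (3.44)(20.79)(465) = 33248 J.
Q = ΔU + W = 33248 + 13299 = 46547 J.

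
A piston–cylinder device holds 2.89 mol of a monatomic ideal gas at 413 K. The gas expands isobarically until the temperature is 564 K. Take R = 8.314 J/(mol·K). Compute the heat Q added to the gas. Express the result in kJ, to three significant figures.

Q ≈ 9.07 kJ

Isobaric: W = nRΔT = (2.89)(8.314)(151) = 3628 J.
ΔU = nCᵥΔT with Cᵥ = 3R/2: ΔU = (2.89)(12.47)(151) = 5442 J.
Q = ΔU + W = 5442 + 3628 = 9070 J.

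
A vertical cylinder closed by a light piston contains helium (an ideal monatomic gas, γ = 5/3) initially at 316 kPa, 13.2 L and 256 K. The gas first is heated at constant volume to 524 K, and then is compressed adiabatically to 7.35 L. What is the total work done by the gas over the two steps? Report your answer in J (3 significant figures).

Step 1 (isochoric): W = 0 (constant volume).
After step 1: P = 646.8 kPa (V unchanged).
Step 2 (adiabatic): W = (P₁V₁ − P₂V₂)/(γ−1) = (8538 − 12615)/0.667 = -6115 J.
W_total = 0 − 6115 = -6115 J.

W_total ≈ -6120 J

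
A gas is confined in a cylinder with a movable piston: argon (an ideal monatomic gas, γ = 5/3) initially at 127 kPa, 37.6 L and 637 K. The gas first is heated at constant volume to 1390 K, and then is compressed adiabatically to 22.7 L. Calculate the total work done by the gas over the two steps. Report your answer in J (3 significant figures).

W_total ≈ -6250 J

Step 1 (isochoric): W = 0 (constant volume).
After step 1: P = 277.1 kPa (V unchanged).
Step 2 (adiabatic): W = (P₁V₁ − P₂V₂)/(γ−1) = (10420 − 14587)/0.667 = -6251 J.
W_total = 0 − 6251 = -6251 J.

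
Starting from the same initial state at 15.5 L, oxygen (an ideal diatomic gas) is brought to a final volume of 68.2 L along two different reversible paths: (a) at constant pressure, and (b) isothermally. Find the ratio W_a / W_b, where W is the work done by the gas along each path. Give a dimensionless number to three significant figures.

Path (a) isobaric: W = P₁(V₂ − V₁) → W_a/(P₁V₁) = 3.4.
Path (b) isothermal: W = P₁V₁ ln(V₂/V₁) → W_b/(P₁V₁) = 1.482.
W_a / W_b = 3.4 / 1.482 = 2.295.

W_a / W_b ≈ 2.29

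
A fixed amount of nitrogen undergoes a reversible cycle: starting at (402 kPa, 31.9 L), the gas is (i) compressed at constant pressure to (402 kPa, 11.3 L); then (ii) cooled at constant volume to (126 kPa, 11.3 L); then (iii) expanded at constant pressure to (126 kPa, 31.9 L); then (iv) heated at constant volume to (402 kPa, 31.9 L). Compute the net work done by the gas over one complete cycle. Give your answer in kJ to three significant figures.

W_net ≈ -5.69 kJ

Constant-volume legs do no work.
W(i) = (402)(11.3 − 31.9) = -8281 J; W(iii) = (126)(31.9 − 11.3) = 2596 J.
W_net = -8281 + 2596 = -5686 J (the counter-clockwise enclosed area).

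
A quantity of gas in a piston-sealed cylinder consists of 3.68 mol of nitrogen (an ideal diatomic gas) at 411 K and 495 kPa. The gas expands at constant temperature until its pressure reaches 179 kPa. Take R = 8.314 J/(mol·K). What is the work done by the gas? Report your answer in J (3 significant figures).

W ≈ 12800 J

Isothermal process: W = nRT ln(V₂/V₁) = nRT ln(P₁/P₂).
W = (3.68)(8.314)(411) × ln(495/179)
  = 12575 × ln(2.765) = 12575 × 1.017
W_by_gas = 12791 J.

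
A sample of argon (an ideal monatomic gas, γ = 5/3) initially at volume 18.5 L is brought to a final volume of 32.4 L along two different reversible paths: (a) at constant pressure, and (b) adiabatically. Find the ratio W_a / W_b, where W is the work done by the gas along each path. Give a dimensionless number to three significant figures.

W_a / W_b ≈ 1.61

Path (a) isobaric: W = P₁(V₂ − V₁) → W_a/(P₁V₁) = 0.7514.
Path (b) adiabatic: W = P₁V₁(1 − (V₁/V₂)^(γ−1))/(γ−1) → W_b/(P₁V₁) = 0.4676.
W_a / W_b = 0.7514 / 0.4676 = 1.607.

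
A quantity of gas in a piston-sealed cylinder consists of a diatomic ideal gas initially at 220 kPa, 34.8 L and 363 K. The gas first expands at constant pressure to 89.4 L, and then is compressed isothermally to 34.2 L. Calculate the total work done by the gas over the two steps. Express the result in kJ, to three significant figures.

W_total ≈ -6.89 kJ

Step 1 (isobaric): W = PΔV = (220 kPa)(89.4 − 34.8 L) = 12012 J.
After step 1: P = 220 kPa, V = 89.4 L, T = 932.5 K.
Step 2 (isothermal): W = P₁V₁ ln(V₂/V₁) = (19668) ln(34.2/89.4) = -18899 J.
W_total = 12012 − 18899 = -6887 J.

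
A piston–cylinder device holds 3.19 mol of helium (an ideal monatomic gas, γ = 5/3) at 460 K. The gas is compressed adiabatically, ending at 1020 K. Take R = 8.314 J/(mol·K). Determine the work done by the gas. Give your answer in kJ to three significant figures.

W ≈ -22.3 kJ

Adiabatic ⇒ Q = 0, so W_by = −ΔU = nCᵥ(T₁ − T₂).
Cᵥ = 3R/2 = 12.47 J/(mol·K).
W = (3.19)(12.47)(460 − 1020) = -22278 J.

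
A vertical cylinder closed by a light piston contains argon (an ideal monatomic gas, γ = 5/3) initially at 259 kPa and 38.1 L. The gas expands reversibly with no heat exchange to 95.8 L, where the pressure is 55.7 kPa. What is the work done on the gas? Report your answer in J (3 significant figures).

W ≈ -6800 J

Adiabatic: W = (P₁V₁ − P₂V₂)/(γ − 1) with γ = 5/3.
P₁V₁ = 9868 J, P₂V₂ = 5336 J.
W = (9868 − 5336) / 0.6667 = 6798 J.
Work on gas = −W_by = -6798 J.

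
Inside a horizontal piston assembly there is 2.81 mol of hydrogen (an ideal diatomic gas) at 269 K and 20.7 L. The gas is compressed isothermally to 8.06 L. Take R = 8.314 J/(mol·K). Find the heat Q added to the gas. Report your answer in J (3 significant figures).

Isothermal ⇒ ΔU = 0, so Q = W = nRT ln(V₂/V₁).
Q = (2.81)(8.314)(269) ln(8.06/20.7) = 6284 × -0.9432 = -5928 J.

Q ≈ -5930 J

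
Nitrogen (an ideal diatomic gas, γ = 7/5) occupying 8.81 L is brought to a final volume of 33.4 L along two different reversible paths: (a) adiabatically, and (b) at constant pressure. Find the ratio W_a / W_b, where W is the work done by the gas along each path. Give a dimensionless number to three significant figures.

W_a / W_b ≈ 0.370

Path (a) adiabatic: W = P₁V₁(1 − (V₁/V₂)^(γ−1))/(γ−1) → W_a/(P₁V₁) = 1.033.
Path (b) isobaric: W = P₁(V₂ − V₁) → W_b/(P₁V₁) = 2.791.
W_a / W_b = 1.033 / 2.791 = 0.3701.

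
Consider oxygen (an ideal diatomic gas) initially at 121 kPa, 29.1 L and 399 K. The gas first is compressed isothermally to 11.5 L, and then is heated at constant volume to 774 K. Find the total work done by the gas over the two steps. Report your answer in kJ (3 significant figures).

Step 1 (isothermal): W = P₁V₁ ln(V₂/V₁) = (3521) ln(11.5/29.1) = -3269 J.
Step 2 (isochoric): W = 0 (constant volume).
W_total = -3269 + 0 = -3269 J.

W_total ≈ -3.27 kJ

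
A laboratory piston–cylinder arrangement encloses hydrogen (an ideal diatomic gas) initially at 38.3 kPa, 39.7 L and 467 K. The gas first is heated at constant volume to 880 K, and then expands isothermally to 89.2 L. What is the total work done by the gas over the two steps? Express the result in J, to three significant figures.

W_total ≈ 2320 J

Step 1 (isochoric): W = 0 (constant volume).
After step 1: P = 72.17 kPa (V unchanged).
Step 2 (isothermal): W = P₁V₁ ln(V₂/V₁) = (2865) ln(89.2/39.7) = 2319 J.
W_total = 0 + 2319 = 2319 J.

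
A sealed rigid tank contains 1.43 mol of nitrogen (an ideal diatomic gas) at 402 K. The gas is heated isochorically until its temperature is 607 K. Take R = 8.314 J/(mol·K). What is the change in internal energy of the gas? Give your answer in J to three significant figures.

Constant volume ⇒ W = 0, so Q = ΔU = nCᵥΔT with Cᵥ = 5R/2 = 20.79 J/(mol·K).
ΔU = (1.43)(20.79)(607 − 402) = 6093 J.

ΔU ≈ 6090 J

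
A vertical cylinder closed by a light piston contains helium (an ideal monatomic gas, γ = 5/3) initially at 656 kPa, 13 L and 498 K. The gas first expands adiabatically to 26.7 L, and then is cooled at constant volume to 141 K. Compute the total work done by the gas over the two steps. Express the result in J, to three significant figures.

Step 1 (adiabatic): W = (P₁V₁ − P₂V₂)/(γ−1) = (8528 − 5278)/0.667 = 4875 J.
Step 2 (isochoric): W = 0 (constant volume).
W_total = 4875 + 0 = 4875 J.

W_total ≈ 4880 J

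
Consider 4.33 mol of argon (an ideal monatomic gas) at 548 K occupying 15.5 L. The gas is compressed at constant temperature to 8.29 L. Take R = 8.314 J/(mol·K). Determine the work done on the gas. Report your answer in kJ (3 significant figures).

Isothermal: W = nRT ln(V₂/V₁).
W = (4.33)(8.314)(548) × ln(8.29/15.5)
  = 19728 × -0.6258
W_by_gas = -12345 J; work on gas = −W_by = 12345 J.

W ≈ 12.3 kJ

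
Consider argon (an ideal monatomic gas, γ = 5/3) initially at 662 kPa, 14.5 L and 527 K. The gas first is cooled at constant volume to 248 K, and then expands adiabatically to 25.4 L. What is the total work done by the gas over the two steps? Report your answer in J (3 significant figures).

W_total ≈ 2110 J

Step 1 (isochoric): W = 0 (constant volume).
After step 1: P = 311.5 kPa (V unchanged).
Step 2 (adiabatic): W = (P₁V₁ − P₂V₂)/(γ−1) = (4517 − 3109)/0.667 = 2113 J.
W_total = 0 + 2113 = 2113 J.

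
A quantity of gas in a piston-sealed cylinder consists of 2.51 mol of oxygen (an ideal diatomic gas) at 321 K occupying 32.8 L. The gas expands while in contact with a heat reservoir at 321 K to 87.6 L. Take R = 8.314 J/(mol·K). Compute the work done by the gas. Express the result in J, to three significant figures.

Isothermal: W = nRT ln(V₂/V₁).
W = (2.51)(8.314)(321) × ln(87.6/32.8)
  = 6699 × 0.9824
W_by_gas = 6580 J.

W ≈ 6580 J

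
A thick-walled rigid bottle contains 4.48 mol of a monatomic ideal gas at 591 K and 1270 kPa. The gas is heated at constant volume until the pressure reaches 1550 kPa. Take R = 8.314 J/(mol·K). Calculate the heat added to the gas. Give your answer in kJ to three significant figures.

Q ≈ 7.28 kJ

Constant volume ⇒ W = 0, so Q = ΔU = nCᵥΔT with Cᵥ = 3R/2 = 12.47 J/(mol·K).
At constant V, T₂/T₁ = P₂/P₁ ⇒ ΔT = T₁(P₂/P₁ − 1) = 591·(1550/1270 − 1) = 130.3 K.
ΔU = (4.48)(12.47)(130.3) = 7280 J.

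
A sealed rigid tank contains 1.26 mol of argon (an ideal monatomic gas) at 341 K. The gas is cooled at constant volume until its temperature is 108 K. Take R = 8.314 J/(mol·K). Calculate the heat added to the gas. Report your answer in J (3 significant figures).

Constant volume ⇒ W = 0, so Q = ΔU = nCᵥΔT with Cᵥ = 3R/2 = 12.47 J/(mol·K).
ΔU = (1.26)(12.47)(108 − 341) = -3661 J.

Q ≈ -3660 J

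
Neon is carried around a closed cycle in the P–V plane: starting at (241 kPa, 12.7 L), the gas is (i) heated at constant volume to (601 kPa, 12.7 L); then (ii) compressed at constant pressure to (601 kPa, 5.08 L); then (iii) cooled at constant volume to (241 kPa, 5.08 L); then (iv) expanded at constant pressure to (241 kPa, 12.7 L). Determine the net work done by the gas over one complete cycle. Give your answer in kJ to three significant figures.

Constant-volume legs do no work.
W(ii) = (601)(5.08 − 12.7) = -4580 J; W(iv) = (241)(12.7 − 5.08) = 1836 J.
W_net = -4580 + 1836 = -2743 J (the counter-clockwise enclosed area).

W_net ≈ -2.74 kJ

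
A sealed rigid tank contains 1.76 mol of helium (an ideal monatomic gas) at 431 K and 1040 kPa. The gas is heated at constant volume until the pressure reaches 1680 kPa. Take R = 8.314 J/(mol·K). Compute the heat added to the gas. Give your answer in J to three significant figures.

Constant volume ⇒ W = 0, so Q = ΔU = nCᵥΔT with Cᵥ = 3R/2 = 12.47 J/(mol·K).
At constant V, T₂/T₁ = P₂/P₁ ⇒ ΔT = T₁(P₂/P₁ − 1) = 431·(1680/1040 − 1) = 265.2 K.
ΔU = (1.76)(12.47)(265.2) = 5822 J.

Q ≈ 5820 J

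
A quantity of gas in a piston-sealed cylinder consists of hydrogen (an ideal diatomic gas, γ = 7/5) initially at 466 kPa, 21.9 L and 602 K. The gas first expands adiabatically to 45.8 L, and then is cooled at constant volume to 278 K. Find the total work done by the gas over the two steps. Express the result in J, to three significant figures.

W_total ≈ 6520 J

Step 1 (adiabatic): W = (P₁V₁ − P₂V₂)/(γ−1) = (10205 − 7597)/0.4 = 6520 J.
Step 2 (isochoric): W = 0 (constant volume).
W_total = 6520 + 0 = 6520 J.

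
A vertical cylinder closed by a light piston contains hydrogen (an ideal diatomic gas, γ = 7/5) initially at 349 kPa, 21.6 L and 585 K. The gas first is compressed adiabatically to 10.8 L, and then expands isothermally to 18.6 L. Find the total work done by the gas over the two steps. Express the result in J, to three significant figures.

Step 1 (adiabatic): W = (P₁V₁ − P₂V₂)/(γ−1) = (7538 − 9947)/0.4 = -6021 J.
After step 1: P = 921 kPa, V = 10.8 L, T = 771.9 K.
Step 2 (isothermal): W = P₁V₁ ln(V₂/V₁) = (9947) ln(18.6/10.8) = 5407 J.
W_total = -6021 + 5407 = -614.1 J.

W_total ≈ -614 J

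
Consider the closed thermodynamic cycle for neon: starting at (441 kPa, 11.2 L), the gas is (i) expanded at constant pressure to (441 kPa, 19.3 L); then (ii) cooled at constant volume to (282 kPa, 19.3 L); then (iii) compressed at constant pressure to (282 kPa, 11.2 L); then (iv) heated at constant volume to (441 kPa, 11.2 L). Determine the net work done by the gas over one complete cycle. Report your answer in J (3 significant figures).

W_net ≈ 1290 J

Constant-volume legs do no work.
W(i) = (441)(19.3 − 11.2) = 3572 J; W(iii) = (282)(11.2 − 19.3) = -2284 J.
W_net = 3572 − 2284 = 1288 J (the clockwise enclosed area).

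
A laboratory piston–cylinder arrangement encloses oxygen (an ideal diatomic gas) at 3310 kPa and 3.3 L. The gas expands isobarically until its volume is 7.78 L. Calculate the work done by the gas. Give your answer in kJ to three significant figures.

W ≈ 14.8 kJ

Isobaric: W = P ΔV.
W = (3310 kPa)(7.78 − 3.3 L) = (3310)(4.48) = 14829 J.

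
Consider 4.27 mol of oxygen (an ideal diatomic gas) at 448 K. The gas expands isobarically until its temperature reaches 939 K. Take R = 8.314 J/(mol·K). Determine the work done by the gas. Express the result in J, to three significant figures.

Isobaric: W = P ΔV = nR ΔT.
W = (4.27)(8.314)(939 − 448) = 17431 J.

W ≈ 17400 J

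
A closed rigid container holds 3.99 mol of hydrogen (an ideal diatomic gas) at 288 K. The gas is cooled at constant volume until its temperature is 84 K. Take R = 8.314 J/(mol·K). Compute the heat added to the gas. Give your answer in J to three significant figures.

Q ≈ -16900 J

Constant volume ⇒ W = 0, so Q = ΔU = nCᵥΔT with Cᵥ = 5R/2 = 20.79 J/(mol·K).
ΔU = (3.99)(20.79)(84 − 288) = -16918 J.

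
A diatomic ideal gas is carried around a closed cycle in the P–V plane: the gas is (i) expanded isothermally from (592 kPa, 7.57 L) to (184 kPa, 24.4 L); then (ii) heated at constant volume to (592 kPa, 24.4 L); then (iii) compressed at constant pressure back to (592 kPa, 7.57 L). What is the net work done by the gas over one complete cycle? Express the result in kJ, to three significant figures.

W_net ≈ -4.72 kJ

Leg (i): W = PᵢVᵢ ln(V_f/Vᵢ) = (4481) ln(24.4/7.57) = 5245 J.
Leg (ii): W = 0.
Leg (iii): W = PΔV = (592)(7.57 − 24.4) = -9963 J.
W_net = 5245 − 9963 = -4718 J.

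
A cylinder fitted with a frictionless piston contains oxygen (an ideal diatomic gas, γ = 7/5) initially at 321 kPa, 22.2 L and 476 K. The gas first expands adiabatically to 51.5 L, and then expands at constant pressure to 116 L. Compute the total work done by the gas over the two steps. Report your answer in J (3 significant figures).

W_total ≈ 11500 J

Step 1 (adiabatic): W = (P₁V₁ − P₂V₂)/(γ−1) = (7126 − 5090)/0.4 = 5092 J.
After step 1: P = 98.83 kPa, V = 51.5 L, T = 340 K.
Step 2 (isobaric): W = PΔV = (98.83 kPa)(116 − 51.5 L) = 6374 J.
W_total = 5092 + 6374 = 11466 J.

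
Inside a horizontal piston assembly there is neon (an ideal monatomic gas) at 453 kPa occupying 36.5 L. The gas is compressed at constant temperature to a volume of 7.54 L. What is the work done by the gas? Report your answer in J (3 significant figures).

Isothermal: W = nRT ln(V₂/V₁) = P₁V₁ ln(V₂/V₁).
P₁V₁ = (453 kPa)(36.5 L) = 16534 J.
W = 16534 × ln(7.54/36.5) = 16534 × -1.577
W_by_gas = -26076 J.

W ≈ -26100 J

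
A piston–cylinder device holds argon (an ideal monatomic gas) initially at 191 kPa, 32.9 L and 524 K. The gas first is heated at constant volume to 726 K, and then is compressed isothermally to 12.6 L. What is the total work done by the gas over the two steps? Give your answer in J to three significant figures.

Step 1 (isochoric): W = 0 (constant volume).
After step 1: P = 264.6 kPa (V unchanged).
Step 2 (isothermal): W = P₁V₁ ln(V₂/V₁) = (8706) ln(12.6/32.9) = -8356 J.
W_total = 0 − 8356 = -8356 J.

W_total ≈ -8360 J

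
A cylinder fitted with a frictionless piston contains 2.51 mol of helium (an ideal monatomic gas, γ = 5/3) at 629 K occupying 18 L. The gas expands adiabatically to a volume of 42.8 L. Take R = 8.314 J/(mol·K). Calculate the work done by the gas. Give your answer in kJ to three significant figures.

W ≈ 8.64 kJ

Adiabatic: TV^(γ−1) = const with γ = 5/3.
T₂ = T₁ (V₁/V₂)^(γ−1) = 629 × (18/42.8)^0.667 = 629 × 0.5613 = 353.1 K.
W_by = nCᵥ(T₁ − T₂) = (2.51)(12.47)(629 − 353.1) = 8637 J.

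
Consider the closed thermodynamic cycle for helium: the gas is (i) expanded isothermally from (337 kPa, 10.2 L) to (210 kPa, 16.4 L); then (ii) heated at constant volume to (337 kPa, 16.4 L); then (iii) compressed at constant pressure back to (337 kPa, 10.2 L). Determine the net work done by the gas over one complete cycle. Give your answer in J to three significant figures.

W_net ≈ -457 J

Leg (i): W = PᵢVᵢ ln(V_f/Vᵢ) = (3437) ln(16.4/10.2) = 1632 J.
Leg (ii): W = 0.
Leg (iii): W = PΔV = (337)(10.2 − 16.4) = -2089 J.
W_net = 1632 − 2089 = -457 J.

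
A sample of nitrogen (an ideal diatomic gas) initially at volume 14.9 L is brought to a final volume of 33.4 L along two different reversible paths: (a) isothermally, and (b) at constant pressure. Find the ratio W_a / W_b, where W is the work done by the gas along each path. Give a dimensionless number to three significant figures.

W_a / W_b ≈ 0.650

Path (a) isothermal: W = P₁V₁ ln(V₂/V₁) → W_a/(P₁V₁) = 0.8072.
Path (b) isobaric: W = P₁(V₂ − V₁) → W_b/(P₁V₁) = 1.242.
W_a / W_b = 0.8072 / 1.242 = 0.6501.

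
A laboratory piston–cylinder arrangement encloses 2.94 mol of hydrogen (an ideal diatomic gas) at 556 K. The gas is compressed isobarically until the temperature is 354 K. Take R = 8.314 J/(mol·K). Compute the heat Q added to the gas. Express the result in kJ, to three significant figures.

Isobaric: W = nRΔT = (2.94)(8.314)(-202) = -4938 J.
ΔU = nCᵥΔT with Cᵥ = 5R/2: ΔU = (2.94)(20.79)(-202) = -12344 J.
Q = ΔU + W = -12344 − 4938 = -17281 J.

Q ≈ -17.3 kJ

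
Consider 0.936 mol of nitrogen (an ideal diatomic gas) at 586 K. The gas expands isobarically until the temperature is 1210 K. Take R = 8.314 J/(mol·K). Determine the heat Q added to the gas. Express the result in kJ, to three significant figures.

Isobaric: W = nRΔT = (0.936)(8.314)(624) = 4856 J.
ΔU = nCᵥΔT with Cᵥ = 5R/2: ΔU = (0.936)(20.79)(624) = 12140 J.
Q = ΔU + W = 12140 + 4856 = 16996 J.

Q ≈ 17.0 kJ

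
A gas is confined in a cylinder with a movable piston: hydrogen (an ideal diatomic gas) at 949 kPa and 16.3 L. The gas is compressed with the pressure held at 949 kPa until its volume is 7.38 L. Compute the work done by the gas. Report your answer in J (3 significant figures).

Isobaric: W = P ΔV.
W = (949 kPa)(7.38 − 16.3 L) = (949)(-8.92) = -8465 J.

W ≈ -8470 J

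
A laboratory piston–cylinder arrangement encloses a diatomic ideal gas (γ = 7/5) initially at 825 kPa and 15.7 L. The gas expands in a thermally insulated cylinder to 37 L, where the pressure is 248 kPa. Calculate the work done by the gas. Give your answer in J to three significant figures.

Adiabatic: W = (P₁V₁ − P₂V₂)/(γ − 1) with γ = 7/5.
P₁V₁ = 12952 J, P₂V₂ = 9176 J.
W = (12952 − 9176) / 0.4 = 9441 J.

W ≈ 9440 J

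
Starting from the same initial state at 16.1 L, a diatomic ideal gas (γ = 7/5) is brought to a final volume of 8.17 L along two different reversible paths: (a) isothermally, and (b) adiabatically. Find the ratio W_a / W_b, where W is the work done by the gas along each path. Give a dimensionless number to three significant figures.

Path (a) isothermal: W = P₁V₁ ln(V₂/V₁) → W_a/(P₁V₁) = -0.6784.
Path (b) adiabatic: W = P₁V₁(1 − (V₁/V₂)^(γ−1))/(γ−1) → W_b/(P₁V₁) = -0.7793.
W_a / W_b = -0.6784 / -0.7793 = 0.8705.

W_a / W_b ≈ 0.870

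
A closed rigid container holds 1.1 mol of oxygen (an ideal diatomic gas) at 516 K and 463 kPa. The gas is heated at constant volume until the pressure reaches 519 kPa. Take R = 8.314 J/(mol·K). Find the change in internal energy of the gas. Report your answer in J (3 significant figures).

ΔU ≈ 1430 J

Constant volume ⇒ W = 0, so Q = ΔU = nCᵥΔT with Cᵥ = 5R/2 = 20.79 J/(mol·K).
At constant V, T₂/T₁ = P₂/P₁ ⇒ ΔT = T₁(P₂/P₁ − 1) = 516·(519/463 − 1) = 62.41 K.
ΔU = (1.1)(20.79)(62.41) = 1427 J.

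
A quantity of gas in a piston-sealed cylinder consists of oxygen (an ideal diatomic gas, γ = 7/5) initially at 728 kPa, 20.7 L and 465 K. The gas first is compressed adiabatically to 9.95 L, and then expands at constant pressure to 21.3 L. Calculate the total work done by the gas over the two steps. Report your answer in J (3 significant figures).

W_total ≈ 10200 J

Step 1 (adiabatic): W = (P₁V₁ − P₂V₂)/(γ−1) = (15070 − 20200)/0.4 = -12827 J.
After step 1: P = 2030 kPa, V = 9.95 L, T = 623.3 K.
Step 2 (isobaric): W = PΔV = (2030 kPa)(21.3 − 9.95 L) = 23043 J.
W_total = -12827 + 23043 = 10216 J.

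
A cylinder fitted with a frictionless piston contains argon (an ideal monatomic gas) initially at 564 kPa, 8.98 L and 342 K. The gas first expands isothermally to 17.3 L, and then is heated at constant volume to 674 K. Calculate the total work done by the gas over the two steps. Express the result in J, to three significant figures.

W_total ≈ 3320 J

Step 1 (isothermal): W = P₁V₁ ln(V₂/V₁) = (5065) ln(17.3/8.98) = 3321 J.
Step 2 (isochoric): W = 0 (constant volume).
W_total = 3321 + 0 = 3321 J.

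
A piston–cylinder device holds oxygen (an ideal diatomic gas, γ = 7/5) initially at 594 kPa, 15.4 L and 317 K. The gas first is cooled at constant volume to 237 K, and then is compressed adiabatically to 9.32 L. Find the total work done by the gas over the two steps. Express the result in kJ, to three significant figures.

W_total ≈ -3.80 kJ

Step 1 (isochoric): W = 0 (constant volume).
After step 1: P = 444.1 kPa (V unchanged).
Step 2 (adiabatic): W = (P₁V₁ − P₂V₂)/(γ−1) = (6839 − 8361)/0.4 = -3804 J.
W_total = 0 − 3804 = -3804 J.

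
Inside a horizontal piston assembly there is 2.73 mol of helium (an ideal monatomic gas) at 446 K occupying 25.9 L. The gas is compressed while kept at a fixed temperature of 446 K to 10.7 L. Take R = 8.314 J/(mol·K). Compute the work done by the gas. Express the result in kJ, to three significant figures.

W ≈ -8.95 kJ

Isothermal: W = nRT ln(V₂/V₁).
W = (2.73)(8.314)(446) × ln(10.7/25.9)
  = 10123 × -0.884
W_by_gas = -8949 J.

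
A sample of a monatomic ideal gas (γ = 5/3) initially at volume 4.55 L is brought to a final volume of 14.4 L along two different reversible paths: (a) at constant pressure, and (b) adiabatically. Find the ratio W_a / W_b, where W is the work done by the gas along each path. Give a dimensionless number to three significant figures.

W_a / W_b ≈ 2.69

Path (a) isobaric: W = P₁(V₂ − V₁) → W_a/(P₁V₁) = 2.165.
Path (b) adiabatic: W = P₁V₁(1 − (V₁/V₂)^(γ−1))/(γ−1) → W_b/(P₁V₁) = 0.8041.
W_a / W_b = 2.165 / 0.8041 = 2.692.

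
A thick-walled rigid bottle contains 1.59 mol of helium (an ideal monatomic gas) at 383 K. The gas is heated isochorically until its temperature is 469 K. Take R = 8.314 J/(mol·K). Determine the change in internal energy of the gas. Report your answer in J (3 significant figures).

Constant volume ⇒ W = 0, so Q = ΔU = nCᵥΔT with Cᵥ = 3R/2 = 12.47 J/(mol·K).
ΔU = (1.59)(12.47)(469 − 383) = 1705 J.

ΔU ≈ 1710 J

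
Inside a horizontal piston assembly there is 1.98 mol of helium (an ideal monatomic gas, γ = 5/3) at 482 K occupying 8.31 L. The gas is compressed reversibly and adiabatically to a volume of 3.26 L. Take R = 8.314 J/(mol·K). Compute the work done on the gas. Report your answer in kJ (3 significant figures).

Adiabatic: TV^(γ−1) = const with γ = 5/3.
T₂ = T₁ (V₁/V₂)^(γ−1) = 482 × (8.31/3.26)^0.667 = 482 × 1.866 = 899.4 K.
W_by = nCᵥ(T₁ − T₂) = (1.98)(12.47)(482 − 899.4) = -10308 J.
Work on gas = −W_by = 10308 J.

W ≈ 10.3 kJ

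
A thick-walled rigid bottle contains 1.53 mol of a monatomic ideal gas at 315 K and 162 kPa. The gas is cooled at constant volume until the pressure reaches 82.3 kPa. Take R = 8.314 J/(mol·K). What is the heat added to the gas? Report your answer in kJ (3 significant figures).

Q ≈ -2.96 kJ

Constant volume ⇒ W = 0, so Q = ΔU = nCᵥΔT with Cᵥ = 3R/2 = 12.47 J/(mol·K).
At constant V, T₂/T₁ = P₂/P₁ ⇒ ΔT = T₁(P₂/P₁ − 1) = 315·(82.3/162 − 1) = -155 K.
ΔU = (1.53)(12.47)(-155) = -2957 J.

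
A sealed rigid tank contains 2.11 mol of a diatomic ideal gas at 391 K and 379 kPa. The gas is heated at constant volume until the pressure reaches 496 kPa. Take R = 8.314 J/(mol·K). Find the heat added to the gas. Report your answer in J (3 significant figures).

Constant volume ⇒ W = 0, so Q = ΔU = nCᵥΔT with Cᵥ = 5R/2 = 20.79 J/(mol·K).
At constant V, T₂/T₁ = P₂/P₁ ⇒ ΔT = T₁(P₂/P₁ − 1) = 391·(496/379 − 1) = 120.7 K.
ΔU = (2.11)(20.79)(120.7) = 5294 J.

Q ≈ 5290 J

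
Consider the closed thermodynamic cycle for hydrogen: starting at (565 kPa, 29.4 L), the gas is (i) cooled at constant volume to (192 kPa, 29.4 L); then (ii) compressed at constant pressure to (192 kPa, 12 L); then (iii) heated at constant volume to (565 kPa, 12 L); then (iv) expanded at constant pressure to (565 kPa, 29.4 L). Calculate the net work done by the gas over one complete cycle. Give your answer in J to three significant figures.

W_net ≈ 6490 J

Constant-volume legs do no work.
W(ii) = (192)(12 − 29.4) = -3341 J; W(iv) = (565)(29.4 − 12) = 9831 J.
W_net = -3341 + 9831 = 6490 J (the clockwise enclosed area).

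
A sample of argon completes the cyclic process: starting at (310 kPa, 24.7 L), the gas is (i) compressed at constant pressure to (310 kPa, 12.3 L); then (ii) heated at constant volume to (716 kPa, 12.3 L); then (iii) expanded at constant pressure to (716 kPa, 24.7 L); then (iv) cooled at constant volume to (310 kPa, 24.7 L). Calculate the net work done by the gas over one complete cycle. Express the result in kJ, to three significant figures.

Constant-volume legs do no work.
W(i) = (310)(12.3 − 24.7) = -3844 J; W(iii) = (716)(24.7 − 12.3) = 8878 J.
W_net = -3844 + 8878 = 5034 J (the clockwise enclosed area).

W_net ≈ 5.03 kJ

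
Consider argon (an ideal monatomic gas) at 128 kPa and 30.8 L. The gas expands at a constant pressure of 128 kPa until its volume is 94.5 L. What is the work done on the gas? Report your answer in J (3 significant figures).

W ≈ -8150 J

Isobaric: W = P ΔV.
W = (128 kPa)(94.5 − 30.8 L) = (128)(63.7) = 8154 J.
Work on gas = −W_by = -8154 J.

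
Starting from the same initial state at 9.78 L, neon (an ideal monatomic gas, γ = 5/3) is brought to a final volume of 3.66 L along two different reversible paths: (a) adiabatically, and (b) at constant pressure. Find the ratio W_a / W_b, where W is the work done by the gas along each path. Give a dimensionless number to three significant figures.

Path (a) adiabatic: W = P₁V₁(1 − (V₁/V₂)^(γ−1))/(γ−1) → W_a/(P₁V₁) = -1.388.
Path (b) isobaric: W = P₁(V₂ − V₁) → W_b/(P₁V₁) = -0.6258.
W_a / W_b = -1.388 / -0.6258 = 2.219.

W_a / W_b ≈ 2.22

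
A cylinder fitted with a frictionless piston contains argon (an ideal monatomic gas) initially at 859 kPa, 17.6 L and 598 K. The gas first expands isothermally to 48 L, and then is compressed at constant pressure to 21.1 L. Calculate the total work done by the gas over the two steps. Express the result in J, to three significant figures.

W_total ≈ 6700 J

Step 1 (isothermal): W = P₁V₁ ln(V₂/V₁) = (15118) ln(48/17.6) = 15168 J.
After step 1: P = 315 kPa, V = 48 L, T = 598 K.
Step 2 (isobaric): W = PΔV = (315 kPa)(21.1 − 48 L) = -8473 J.
W_total = 15168 − 8473 = 6696 J.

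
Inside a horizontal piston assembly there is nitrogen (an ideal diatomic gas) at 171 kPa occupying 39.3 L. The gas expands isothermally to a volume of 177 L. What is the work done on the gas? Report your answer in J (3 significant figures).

W ≈ -10100 J

Isothermal: W = nRT ln(V₂/V₁) = P₁V₁ ln(V₂/V₁).
P₁V₁ = (171 kPa)(39.3 L) = 6720 J.
W = 6720 × ln(177/39.3) = 6720 × 1.505
W_by_gas = 10114 J; work on gas = −W_by = -10114 J.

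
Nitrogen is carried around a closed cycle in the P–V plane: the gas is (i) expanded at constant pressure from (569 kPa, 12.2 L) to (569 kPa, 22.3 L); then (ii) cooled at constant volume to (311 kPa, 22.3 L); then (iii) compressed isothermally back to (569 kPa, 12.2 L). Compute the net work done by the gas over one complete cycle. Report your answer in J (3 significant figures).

Leg (i): W = PΔV = (569)(22.3 − 12.2) = 5747 J.
Leg (ii): W = 0.
Leg (iii): W = PᵢVᵢ ln(V_f/Vᵢ) = (6935) ln(12.2/22.3) = -4183 J.
W_net = 5747 − 4183 = 1564 J.

W_net ≈ 1560 J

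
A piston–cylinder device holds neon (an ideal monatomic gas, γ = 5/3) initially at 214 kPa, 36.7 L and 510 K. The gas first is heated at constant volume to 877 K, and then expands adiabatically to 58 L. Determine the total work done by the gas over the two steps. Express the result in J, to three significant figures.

Step 1 (isochoric): W = 0 (constant volume).
After step 1: P = 368 kPa (V unchanged).
Step 2 (adiabatic): W = (P₁V₁ − P₂V₂)/(γ−1) = (13505 − 9954)/0.667 = 5327 J.
W_total = 0 + 5327 = 5327 J.

W_total ≈ 5330 J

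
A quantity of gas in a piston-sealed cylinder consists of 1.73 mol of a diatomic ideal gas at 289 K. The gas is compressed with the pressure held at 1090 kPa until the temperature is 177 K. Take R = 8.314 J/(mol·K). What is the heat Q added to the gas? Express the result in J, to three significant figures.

Isobaric: W = nRΔT = (1.73)(8.314)(-112) = -1611 J.
ΔU = nCᵥΔT with Cᵥ = 5R/2: ΔU = (1.73)(20.79)(-112) = -4027 J.
Q = ΔU + W = -4027 − 1611 = -5638 J.

Q ≈ -5640 J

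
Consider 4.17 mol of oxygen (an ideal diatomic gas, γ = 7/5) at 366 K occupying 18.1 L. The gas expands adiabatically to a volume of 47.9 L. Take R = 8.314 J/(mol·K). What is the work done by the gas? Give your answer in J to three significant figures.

Adiabatic: TV^(γ−1) = const with γ = 7/5.
T₂ = T₁ (V₁/V₂)^(γ−1) = 366 × (18.1/47.9)^0.4 = 366 × 0.6775 = 248 K.
W_by = nCᵥ(T₁ − T₂) = (4.17)(20.79)(366 − 248) = 10229 J.

W ≈ 10200 J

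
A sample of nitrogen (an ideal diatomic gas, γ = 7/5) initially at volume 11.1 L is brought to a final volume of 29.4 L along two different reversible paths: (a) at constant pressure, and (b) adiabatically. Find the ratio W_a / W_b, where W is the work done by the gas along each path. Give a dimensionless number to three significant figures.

W_a / W_b ≈ 2.04

Path (a) isobaric: W = P₁(V₂ − V₁) → W_a/(P₁V₁) = 1.649.
Path (b) adiabatic: W = P₁V₁(1 − (V₁/V₂)^(γ−1))/(γ−1) → W_b/(P₁V₁) = 0.8067.
W_a / W_b = 1.649 / 0.8067 = 2.044.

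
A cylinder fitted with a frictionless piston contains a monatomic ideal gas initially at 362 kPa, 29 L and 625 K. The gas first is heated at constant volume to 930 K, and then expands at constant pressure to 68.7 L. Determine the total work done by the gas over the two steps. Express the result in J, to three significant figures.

Step 1 (isochoric): W = 0 (constant volume).
After step 1: P = 538.7 kPa (V unchanged).
Step 2 (isobaric): W = PΔV = (538.7 kPa)(68.7 − 29 L) = 21385 J.
W_total = 0 + 21385 = 21385 J.

W_total ≈ 21400 J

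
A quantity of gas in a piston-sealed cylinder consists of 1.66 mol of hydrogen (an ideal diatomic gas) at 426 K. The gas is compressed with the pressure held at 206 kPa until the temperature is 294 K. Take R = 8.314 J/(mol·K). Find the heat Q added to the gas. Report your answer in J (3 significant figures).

Q ≈ -6380 J

Isobaric: W = nRΔT = (1.66)(8.314)(-132) = -1822 J.
ΔU = nCᵥΔT with Cᵥ = 5R/2: ΔU = (1.66)(20.79)(-132) = -4554 J.
Q = ΔU + W = -4554 − 1822 = -6376 J.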